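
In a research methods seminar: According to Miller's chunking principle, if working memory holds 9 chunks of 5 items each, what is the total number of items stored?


Total items = chunks * items_per_chunk
= 9 * 5
= 45


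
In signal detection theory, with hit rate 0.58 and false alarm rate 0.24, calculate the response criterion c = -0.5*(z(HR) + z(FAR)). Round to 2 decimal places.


c = -0.5 * (z(HR) + z(FAR))
z(0.58) = 0.2019
z(0.24) = -0.7063
c = -0.5 * (0.2019 + -0.7063)
= -0.5 * -0.5044
= 0.25


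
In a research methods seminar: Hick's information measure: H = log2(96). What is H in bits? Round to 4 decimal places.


H = log2(n)
H = log2(96)
= 6.5850


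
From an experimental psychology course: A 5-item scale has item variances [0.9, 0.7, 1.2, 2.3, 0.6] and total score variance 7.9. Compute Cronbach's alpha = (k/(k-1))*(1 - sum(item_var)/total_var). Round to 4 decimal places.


alpha = (k/(k-1)) * (1 - sum(s_i^2)/s_total^2)
sum(item variances) = 5.7
k/(k-1) = 5/4 = 1.25
1 - 5.7/7.9 = 1 - 0.721519 = 0.278481
alpha = 1.25 * 0.278481
= 0.3481


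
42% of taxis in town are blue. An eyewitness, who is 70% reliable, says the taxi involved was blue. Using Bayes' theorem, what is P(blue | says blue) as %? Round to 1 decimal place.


P(blue | says blue) = P(says blue | blue)*P(blue) / [P(says blue | blue)*P(blue) + P(says blue | not blue)*P(not blue)]
Numerator = 0.7 * 0.42 = 0.294
False identification = 0.3 * 0.58 = 0.174
P = 0.294 / (0.294 + 0.174)
= 0.294 / 0.468
As percentage = 62.8


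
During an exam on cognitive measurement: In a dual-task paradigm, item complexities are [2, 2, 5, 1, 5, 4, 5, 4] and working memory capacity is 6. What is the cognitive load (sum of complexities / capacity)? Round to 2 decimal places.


Total complexity = 2 + 2 + 5 + 1 + 5 + 4 + 5 + 4 = 28
Load = total / capacity = 28 / 6
= 4.67


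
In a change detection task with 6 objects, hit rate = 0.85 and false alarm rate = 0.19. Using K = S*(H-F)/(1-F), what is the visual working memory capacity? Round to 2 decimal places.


K = S * (H - F) / (1 - F)
H - F = 0.66
1 - F = 0.81
K = 6 * 0.66 / 0.81
= 4.89


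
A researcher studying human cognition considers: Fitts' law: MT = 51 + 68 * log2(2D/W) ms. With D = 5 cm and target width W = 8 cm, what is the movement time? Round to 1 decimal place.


MT = 51 + 68 * log2(2*5/8)
2D/W = 1.25
log2(1.25) = 0.3219
MT = 51 + 68 * 0.3219
= 72.9 ms


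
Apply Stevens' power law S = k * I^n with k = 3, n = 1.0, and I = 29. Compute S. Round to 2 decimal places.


S = 3 * 29^1.0
29^1.0 = 29.0
S = 3 * 29.0
= 87.00


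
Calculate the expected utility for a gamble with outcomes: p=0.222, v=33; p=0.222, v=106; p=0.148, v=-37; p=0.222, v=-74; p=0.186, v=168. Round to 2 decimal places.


EU = sum(p_i * v_i)
0.222 * 33 = 7.326
0.222 * 106 = 23.532
0.148 * -37 = -5.476
0.222 * -74 = -16.428
0.186 * 168 = 31.248
EU = 7.326 + 23.532 + -5.476 + -16.428 + 31.248
= 40.20


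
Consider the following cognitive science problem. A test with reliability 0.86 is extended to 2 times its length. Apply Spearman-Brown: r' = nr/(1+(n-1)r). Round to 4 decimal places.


r_new = n*r / (1 + (n-1)*r)
Numerator = 2 * 0.86 = 1.72
Denominator = 1 + 1 * 0.86 = 1.86
r_new = 1.72 / 1.86
= 0.9247


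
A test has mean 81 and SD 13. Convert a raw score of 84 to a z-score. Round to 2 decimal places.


z = (X - mu) / sigma
= (84 - 81) / 13
= 3 / 13
= 0.23


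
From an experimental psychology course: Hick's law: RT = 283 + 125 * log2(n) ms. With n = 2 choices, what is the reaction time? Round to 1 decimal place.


RT = 283 + 125 * log2(2)
log2(2) = 1.0
RT = 283 + 125 * 1.0
= 283 + 125.0
= 408.0 ms


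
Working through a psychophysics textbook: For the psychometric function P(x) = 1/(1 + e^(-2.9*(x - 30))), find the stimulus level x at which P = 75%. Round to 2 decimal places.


At P = 0.75: 0.75 = 1/(1 + e^(-k*(x-x0)))
Solving: e^(-k*(x-x0)) = 1/3
x = x0 + ln(3)/k
ln(3) = 1.0986
x = 30 + 1.0986/2.9
= 30 + 0.3788
= 30.38


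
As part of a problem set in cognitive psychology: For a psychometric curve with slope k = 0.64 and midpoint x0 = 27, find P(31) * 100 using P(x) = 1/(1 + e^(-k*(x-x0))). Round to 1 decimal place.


P(x) = 1/(1 + e^(-0.64*(31 - 27)))
Exponent = -0.64 * 4 = -2.56
e^(-2.56) = 0.077305
P = 1/(1 + 0.077305) = 0.928242
Percentage = 92.8


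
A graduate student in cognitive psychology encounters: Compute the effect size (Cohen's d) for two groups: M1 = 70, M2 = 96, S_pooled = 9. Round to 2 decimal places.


Cohen's d = (M1 - M2) / S_pooled
= (70 - 96) / 9
= -26 / 9
= -2.89


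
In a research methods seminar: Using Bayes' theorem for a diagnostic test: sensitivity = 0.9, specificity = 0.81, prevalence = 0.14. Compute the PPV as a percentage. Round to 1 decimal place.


PPV = (sens * prev) / (sens * prev + (1-spec) * (1-prev))
Numerator = 0.9 * 0.14 = 0.126
P(positive and no disease) = (1 - spec) * (1 - prev) = (1 - 0.81) * (1 - 0.14) = 0.1634
Denominator = 0.126 + 0.1634 = 0.2894
PPV = 0.126 / 0.2894 = 0.435384
As percentage = 43.5


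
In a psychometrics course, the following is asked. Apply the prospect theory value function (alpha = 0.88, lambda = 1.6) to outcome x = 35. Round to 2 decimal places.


Since x = 35 >= 0, use v(x) = x^0.88
35^0.88 = 22.8444
v(35) = 22.84


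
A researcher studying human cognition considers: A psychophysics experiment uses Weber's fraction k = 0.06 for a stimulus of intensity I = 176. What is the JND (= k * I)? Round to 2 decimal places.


JND = k * I
JND = 0.06 * 176
= 10.56


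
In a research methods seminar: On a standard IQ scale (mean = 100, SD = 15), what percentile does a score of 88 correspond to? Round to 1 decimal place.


z = (IQ - mean) / SD
z = (88 - 100) / 15 = -0.8
Percentile = Phi(-0.8) * 100
Phi(-0.8) = 0.211855
= 21.2


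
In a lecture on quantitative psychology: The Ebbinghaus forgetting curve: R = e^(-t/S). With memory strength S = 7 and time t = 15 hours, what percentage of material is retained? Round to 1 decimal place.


R = e^(-t/S)
-t/S = -15/7 = -2.142857
R = e^(-2.142857) = 0.117319
Percentage = 0.117319 * 100
= 11.7


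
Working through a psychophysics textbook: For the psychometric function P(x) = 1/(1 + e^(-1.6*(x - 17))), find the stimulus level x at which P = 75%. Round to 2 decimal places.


At P = 0.75: 0.75 = 1/(1 + e^(-k*(x-x0)))
Solving: e^(-k*(x-x0)) = 1/3
x = x0 + ln(3)/k
ln(3) = 1.0986
x = 17 + 1.0986/1.6
= 17 + 0.6866
= 17.69


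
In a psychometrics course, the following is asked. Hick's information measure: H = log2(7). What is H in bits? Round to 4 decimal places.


H = log2(n)
H = log2(7)
= 2.8074


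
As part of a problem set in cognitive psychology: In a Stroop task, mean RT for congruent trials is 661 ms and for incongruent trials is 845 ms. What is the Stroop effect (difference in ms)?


Stroop effect = RT(incongruent) - RT(congruent)
= 845 - 661
= 184 ms


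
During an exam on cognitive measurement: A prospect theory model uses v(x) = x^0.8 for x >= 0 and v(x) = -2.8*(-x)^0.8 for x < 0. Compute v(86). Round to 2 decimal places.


Since x = 86 >= 0, use v(x) = x^0.8
86^0.8 = 35.2857
v(86) = 35.29


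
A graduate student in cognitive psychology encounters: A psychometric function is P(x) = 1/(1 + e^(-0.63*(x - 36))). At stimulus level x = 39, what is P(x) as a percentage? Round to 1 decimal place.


P(x) = 1/(1 + e^(-0.63*(39 - 36)))
Exponent = -0.63 * 3 = -1.89
e^(-1.89) = 0.151072
P = 1/(1 + 0.151072) = 0.868755
Percentage = 86.9


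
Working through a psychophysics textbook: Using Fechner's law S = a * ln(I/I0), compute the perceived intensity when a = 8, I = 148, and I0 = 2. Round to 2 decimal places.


S = 8 * ln(148/2)
I/I0 = 74.0
ln(74.0) = 4.3041
S = 8 * 4.3041
= 34.43


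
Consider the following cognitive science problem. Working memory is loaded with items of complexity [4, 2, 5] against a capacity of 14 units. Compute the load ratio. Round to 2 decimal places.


Total complexity = 4 + 2 + 5 = 11
Load = total / capacity = 11 / 14
= 0.79


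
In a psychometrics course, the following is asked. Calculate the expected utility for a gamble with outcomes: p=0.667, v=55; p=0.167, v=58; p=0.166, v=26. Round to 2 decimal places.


EU = sum(p_i * v_i)
0.667 * 55 = 36.685
0.167 * 58 = 9.686
0.166 * 26 = 4.316
EU = 36.685 + 9.686 + 4.316
= 50.69


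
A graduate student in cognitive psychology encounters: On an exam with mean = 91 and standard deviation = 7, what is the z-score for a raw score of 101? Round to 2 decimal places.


z = (X - mu) / sigma
= (101 - 91) / 7
= 10 / 7
= 1.43


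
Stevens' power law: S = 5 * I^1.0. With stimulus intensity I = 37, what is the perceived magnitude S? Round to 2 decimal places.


S = 5 * 37^1.0
37^1.0 = 37.0
S = 5 * 37.0
= 185.00


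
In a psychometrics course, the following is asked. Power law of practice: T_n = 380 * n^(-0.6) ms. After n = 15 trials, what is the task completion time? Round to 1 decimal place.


T_n = 380 * 15^(-0.6)
15^(-0.6) = 0.196945
T_n = 380 * 0.196945
= 74.8 ms


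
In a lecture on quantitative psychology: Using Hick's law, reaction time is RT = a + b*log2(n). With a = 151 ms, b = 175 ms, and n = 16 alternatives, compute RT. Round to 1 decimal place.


RT = 151 + 175 * log2(16)
log2(16) = 4.0
RT = 151 + 175 * 4.0
= 151 + 700.0
= 851.0 ms


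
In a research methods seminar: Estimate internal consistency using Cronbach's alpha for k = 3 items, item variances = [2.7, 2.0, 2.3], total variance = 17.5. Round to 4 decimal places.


alpha = (k/(k-1)) * (1 - sum(s_i^2)/s_total^2)
sum(item variances) = 7.0
k/(k-1) = 3/2 = 1.5
1 - 7.0/17.5 = 1 - 0.4 = 0.6
alpha = 1.5 * 0.6
= 0.9000


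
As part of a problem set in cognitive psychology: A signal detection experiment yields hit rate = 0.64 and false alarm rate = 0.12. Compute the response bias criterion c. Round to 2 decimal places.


c = -0.5 * (z(HR) + z(FAR))
z(0.64) = 0.3585
z(0.12) = -1.175
c = -0.5 * (0.3585 + -1.175)
= -0.5 * -0.8165
= 0.41


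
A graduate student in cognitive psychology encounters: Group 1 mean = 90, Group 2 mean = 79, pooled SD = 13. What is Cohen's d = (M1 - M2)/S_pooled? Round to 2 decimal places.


Cohen's d = (M1 - M2) / S_pooled
= (90 - 79) / 13
= 11 / 13
= 0.85


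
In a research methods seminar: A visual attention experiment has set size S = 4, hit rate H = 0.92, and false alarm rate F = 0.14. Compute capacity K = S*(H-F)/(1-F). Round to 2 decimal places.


K = S * (H - F) / (1 - F)
H - F = 0.78
1 - F = 0.86
K = 4 * 0.78 / 0.86
= 3.63


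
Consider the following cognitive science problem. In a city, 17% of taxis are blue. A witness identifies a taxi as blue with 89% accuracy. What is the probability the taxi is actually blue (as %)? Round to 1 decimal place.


P(blue | says blue) = P(says blue | blue)*P(blue) / [P(says blue | blue)*P(blue) + P(says blue | not blue)*P(not blue)]
Numerator = 0.89 * 0.17 = 0.1513
False identification = 0.11 * 0.83 = 0.0913
P = 0.1513 / (0.1513 + 0.0913)
= 0.1513 / 0.2426
As percentage = 62.4


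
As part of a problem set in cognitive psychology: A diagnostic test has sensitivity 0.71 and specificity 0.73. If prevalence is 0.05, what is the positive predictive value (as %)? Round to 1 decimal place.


PPV = (sens * prev) / (sens * prev + (1-spec) * (1-prev))
Numerator = 0.71 * 0.05 = 0.0355
P(positive and no disease) = (1 - spec) * (1 - prev) = (1 - 0.73) * (1 - 0.05) = 0.2565
Denominator = 0.0355 + 0.2565 = 0.292
PPV = 0.0355 / 0.292 = 0.121575
As percentage = 12.2


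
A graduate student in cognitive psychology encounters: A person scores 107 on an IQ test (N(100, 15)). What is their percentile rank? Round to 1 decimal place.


z = (IQ - mean) / SD
z = (107 - 100) / 15 = 0.4667
Percentile = Phi(0.4667) * 100
Phi(0.4667) = 0.679643
= 68.0


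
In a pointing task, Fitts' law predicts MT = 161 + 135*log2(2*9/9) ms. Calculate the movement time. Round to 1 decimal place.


MT = 161 + 135 * log2(2*9/9)
2D/W = 2.0
log2(2.0) = 1.0
MT = 161 + 135 * 1.0
= 296.0 ms


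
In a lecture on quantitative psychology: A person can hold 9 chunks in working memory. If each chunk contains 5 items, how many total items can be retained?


Total items = chunks * items_per_chunk
= 9 * 5
= 45


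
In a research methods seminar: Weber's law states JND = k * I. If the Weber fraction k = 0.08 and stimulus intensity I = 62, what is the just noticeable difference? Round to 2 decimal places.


JND = k * I
JND = 0.08 * 62
= 4.96


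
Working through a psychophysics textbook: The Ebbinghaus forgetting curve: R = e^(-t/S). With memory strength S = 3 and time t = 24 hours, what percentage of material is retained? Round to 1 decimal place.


R = e^(-t/S)
-t/S = -24/3 = -8.0
R = e^(-8.0) = 0.000335
Percentage = 0.000335 * 100
= 0.0


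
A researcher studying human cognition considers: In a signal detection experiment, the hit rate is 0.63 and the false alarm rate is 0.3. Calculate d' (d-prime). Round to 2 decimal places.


d' = z(HR) - z(FAR)
z(0.63) = 0.3319
z(0.3) = -0.5244
d' = 0.3319 - -0.5244
= 0.86


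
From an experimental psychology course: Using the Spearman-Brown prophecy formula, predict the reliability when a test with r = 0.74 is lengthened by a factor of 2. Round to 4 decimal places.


r_new = n*r / (1 + (n-1)*r)
Numerator = 2 * 0.74 = 1.48
Denominator = 1 + 1 * 0.74 = 1.74
r_new = 1.48 / 1.74
= 0.8506


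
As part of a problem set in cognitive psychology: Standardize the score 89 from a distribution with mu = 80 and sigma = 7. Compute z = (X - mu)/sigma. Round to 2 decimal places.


z = (X - mu) / sigma
= (89 - 80) / 7
= 9 / 7
= 1.29


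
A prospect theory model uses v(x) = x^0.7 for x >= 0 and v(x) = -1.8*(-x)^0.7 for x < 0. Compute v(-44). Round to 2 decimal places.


Since x = -44 < 0, use v(x) = -lambda*(-x)^alpha
(-x) = 44
44^0.7 = 14.1389
v(-44) = -1.8 * 14.1389
= -25.45


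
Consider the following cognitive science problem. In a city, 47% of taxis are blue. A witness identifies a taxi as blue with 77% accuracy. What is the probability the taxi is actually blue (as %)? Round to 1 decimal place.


P(blue | says blue) = P(says blue | blue)*P(blue) / [P(says blue | blue)*P(blue) + P(says blue | not blue)*P(not blue)]
Numerator = 0.77 * 0.47 = 0.3619
False identification = 0.23 * 0.53 = 0.1219
P = 0.3619 / (0.3619 + 0.1219)
= 0.3619 / 0.4838
As percentage = 74.8


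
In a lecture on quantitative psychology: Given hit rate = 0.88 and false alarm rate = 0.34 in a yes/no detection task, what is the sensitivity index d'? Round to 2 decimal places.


d' = z(HR) - z(FAR)
z(0.88) = 1.175
z(0.34) = -0.4125
d' = 1.175 - -0.4125
= 1.59


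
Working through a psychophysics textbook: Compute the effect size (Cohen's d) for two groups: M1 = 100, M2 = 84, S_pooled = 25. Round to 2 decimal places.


Cohen's d = (M1 - M2) / S_pooled
= (100 - 84) / 25
= 16 / 25
= 0.64


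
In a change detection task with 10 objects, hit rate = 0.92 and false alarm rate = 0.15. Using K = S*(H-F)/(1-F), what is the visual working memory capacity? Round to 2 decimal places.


K = S * (H - F) / (1 - F)
H - F = 0.77
1 - F = 0.85
K = 10 * 0.77 / 0.85
= 9.06


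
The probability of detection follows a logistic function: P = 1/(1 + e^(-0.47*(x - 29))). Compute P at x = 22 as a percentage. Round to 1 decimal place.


P(x) = 1/(1 + e^(-0.47*(22 - 29)))
Exponent = -0.47 * -7 = 3.29
e^(3.29) = 26.842864
P = 1/(1 + 26.842864) = 0.035916
Percentage = 3.6


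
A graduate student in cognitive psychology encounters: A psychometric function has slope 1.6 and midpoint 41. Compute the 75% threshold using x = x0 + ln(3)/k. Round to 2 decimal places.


At P = 0.75: 0.75 = 1/(1 + e^(-k*(x-x0)))
Solving: e^(-k*(x-x0)) = 1/3
x = x0 + ln(3)/k
ln(3) = 1.0986
x = 41 + 1.0986/1.6
= 41 + 0.6866
= 41.69


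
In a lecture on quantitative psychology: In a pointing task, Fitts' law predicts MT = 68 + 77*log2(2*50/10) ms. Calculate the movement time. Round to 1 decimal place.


MT = 68 + 77 * log2(2*50/10)
2D/W = 10.0
log2(10.0) = 3.3219
MT = 68 + 77 * 3.3219
= 323.8 ms


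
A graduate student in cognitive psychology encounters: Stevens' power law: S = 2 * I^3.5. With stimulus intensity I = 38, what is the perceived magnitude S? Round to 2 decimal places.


S = 2 * 38^3.5
38^3.5 = 338253.7252
S = 2 * 338253.7252
= 676507.45


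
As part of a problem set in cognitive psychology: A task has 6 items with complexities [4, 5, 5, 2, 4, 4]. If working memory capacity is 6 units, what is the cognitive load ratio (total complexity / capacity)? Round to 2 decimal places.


Total complexity = 4 + 5 + 5 + 2 + 4 + 4 = 24
Load = total / capacity = 24 / 6
= 4.00


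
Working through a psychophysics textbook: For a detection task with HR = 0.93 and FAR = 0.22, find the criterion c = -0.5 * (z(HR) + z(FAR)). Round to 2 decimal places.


c = -0.5 * (z(HR) + z(FAR))
z(0.93) = 1.4758
z(0.22) = -0.7722
c = -0.5 * (1.4758 + -0.7722)
= -0.5 * 0.7036
= -0.35


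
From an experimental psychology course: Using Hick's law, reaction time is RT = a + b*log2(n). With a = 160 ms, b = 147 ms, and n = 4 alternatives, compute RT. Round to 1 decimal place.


RT = 160 + 147 * log2(4)
log2(4) = 2.0
RT = 160 + 147 * 2.0
= 160 + 294.0
= 454.0 ms


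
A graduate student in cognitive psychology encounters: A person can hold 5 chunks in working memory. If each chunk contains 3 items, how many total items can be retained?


Total items = chunks * items_per_chunk
= 5 * 3
= 15


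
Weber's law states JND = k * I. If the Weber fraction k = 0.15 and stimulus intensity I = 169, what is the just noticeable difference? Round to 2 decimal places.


JND = k * I
JND = 0.15 * 169
= 25.35


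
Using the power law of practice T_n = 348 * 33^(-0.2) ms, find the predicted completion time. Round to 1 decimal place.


T_n = 348 * 33^(-0.2)
33^(-0.2) = 0.496932
T_n = 348 * 0.496932
= 172.9 ms


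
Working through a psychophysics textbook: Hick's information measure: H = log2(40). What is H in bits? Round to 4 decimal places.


H = log2(n)
H = log2(40)
= 5.3219


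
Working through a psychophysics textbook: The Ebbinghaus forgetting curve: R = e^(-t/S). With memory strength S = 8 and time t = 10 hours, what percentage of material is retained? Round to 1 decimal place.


R = e^(-t/S)
-t/S = -10/8 = -1.25
R = e^(-1.25) = 0.286505
Percentage = 0.286505 * 100
= 28.7


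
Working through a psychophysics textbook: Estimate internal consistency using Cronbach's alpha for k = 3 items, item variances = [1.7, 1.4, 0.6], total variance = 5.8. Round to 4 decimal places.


alpha = (k/(k-1)) * (1 - sum(s_i^2)/s_total^2)
sum(item variances) = 3.7
k/(k-1) = 3/2 = 1.5
1 - 3.7/5.8 = 1 - 0.637931 = 0.362069
alpha = 1.5 * 0.362069
= 0.5431


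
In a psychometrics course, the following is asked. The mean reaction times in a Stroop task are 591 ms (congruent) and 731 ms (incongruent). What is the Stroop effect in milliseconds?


Stroop effect = RT(incongruent) - RT(congruent)
= 731 - 591
= 140 ms


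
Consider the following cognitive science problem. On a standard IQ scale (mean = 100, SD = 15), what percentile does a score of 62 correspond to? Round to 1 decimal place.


z = (IQ - mean) / SD
z = (62 - 100) / 15 = -2.5333
Percentile = Phi(-2.5333) * 100
Phi(-2.5333) = 0.00565
= 0.6


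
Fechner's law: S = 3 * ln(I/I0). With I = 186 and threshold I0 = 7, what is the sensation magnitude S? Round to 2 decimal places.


S = 3 * ln(186/7)
I/I0 = 26.571429
ln(26.571429) = 3.2798
S = 3 * 3.2798
= 9.84


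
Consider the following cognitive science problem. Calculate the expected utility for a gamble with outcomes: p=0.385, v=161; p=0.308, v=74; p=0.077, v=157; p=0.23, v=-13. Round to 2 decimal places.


EU = sum(p_i * v_i)
0.385 * 161 = 61.985
0.308 * 74 = 22.792
0.077 * 157 = 12.089
0.23 * -13 = -2.99
EU = 61.985 + 22.792 + 12.089 + -2.99
= 93.88


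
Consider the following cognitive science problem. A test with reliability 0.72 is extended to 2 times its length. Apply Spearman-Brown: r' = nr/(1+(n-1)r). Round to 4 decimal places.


r_new = n*r / (1 + (n-1)*r)
Numerator = 2 * 0.72 = 1.44
Denominator = 1 + 1 * 0.72 = 1.72
r_new = 1.44 / 1.72
= 0.8372


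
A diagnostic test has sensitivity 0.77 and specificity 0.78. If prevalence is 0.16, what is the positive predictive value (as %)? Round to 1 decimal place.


PPV = (sens * prev) / (sens * prev + (1-spec) * (1-prev))
Numerator = 0.77 * 0.16 = 0.1232
P(positive and no disease) = (1 - spec) * (1 - prev) = (1 - 0.78) * (1 - 0.16) = 0.1848
Denominator = 0.1232 + 0.1848 = 0.308
PPV = 0.1232 / 0.308 = 0.4
As percentage = 40.0


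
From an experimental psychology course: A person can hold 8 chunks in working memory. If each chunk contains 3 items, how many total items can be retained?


Total items = chunks * items_per_chunk
= 8 * 3
= 24


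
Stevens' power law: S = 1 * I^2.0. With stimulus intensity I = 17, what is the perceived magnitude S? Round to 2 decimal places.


S = 1 * 17^2.0
17^2.0 = 289.0
S = 1 * 289.0
= 289.00


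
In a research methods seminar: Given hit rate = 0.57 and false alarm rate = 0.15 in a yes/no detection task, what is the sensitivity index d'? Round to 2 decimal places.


d' = z(HR) - z(FAR)
z(0.57) = 0.1764
z(0.15) = -1.0364
d' = 0.1764 - -1.0364
= 1.21


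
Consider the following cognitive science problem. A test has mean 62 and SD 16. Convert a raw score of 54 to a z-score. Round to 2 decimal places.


z = (X - mu) / sigma
= (54 - 62) / 16
= -8 / 16
= -0.50


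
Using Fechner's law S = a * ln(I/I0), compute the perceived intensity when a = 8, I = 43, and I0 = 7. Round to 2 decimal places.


S = 8 * ln(43/7)
I/I0 = 6.142857
ln(6.142857) = 1.8153
S = 8 * 1.8153
= 14.52


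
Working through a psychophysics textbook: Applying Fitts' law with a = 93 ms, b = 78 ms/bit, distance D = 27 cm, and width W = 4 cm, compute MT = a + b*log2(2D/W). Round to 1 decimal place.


MT = 93 + 78 * log2(2*27/4)
2D/W = 13.5
log2(13.5) = 3.7549
MT = 93 + 78 * 3.7549
= 385.9 ms


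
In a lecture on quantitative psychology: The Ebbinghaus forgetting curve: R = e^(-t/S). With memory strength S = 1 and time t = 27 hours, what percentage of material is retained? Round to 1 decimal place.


R = e^(-t/S)
-t/S = -27/1 = -27.0
R = e^(-27.0) = 0.0
Percentage = 0.0 * 100
= 0.0


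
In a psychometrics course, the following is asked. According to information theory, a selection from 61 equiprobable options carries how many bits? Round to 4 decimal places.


H = log2(n)
H = log2(61)
= 5.9307


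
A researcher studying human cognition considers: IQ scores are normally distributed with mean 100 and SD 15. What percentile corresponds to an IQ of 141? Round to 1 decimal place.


z = (IQ - mean) / SD
z = (141 - 100) / 15 = 2.7333
Percentile = Phi(2.7333) * 100
Phi(2.7333) = 0.996865
= 99.7


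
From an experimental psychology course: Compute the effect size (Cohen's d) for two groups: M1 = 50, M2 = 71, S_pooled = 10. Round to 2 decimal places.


Cohen's d = (M1 - M2) / S_pooled
= (50 - 71) / 10
= -21 / 10
= -2.10


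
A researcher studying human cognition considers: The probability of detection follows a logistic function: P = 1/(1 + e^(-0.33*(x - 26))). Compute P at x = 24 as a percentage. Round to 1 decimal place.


P(x) = 1/(1 + e^(-0.33*(24 - 26)))
Exponent = -0.33 * -2 = 0.66
e^(0.66) = 1.934792
P = 1/(1 + 1.934792) = 0.34074
Percentage = 34.1


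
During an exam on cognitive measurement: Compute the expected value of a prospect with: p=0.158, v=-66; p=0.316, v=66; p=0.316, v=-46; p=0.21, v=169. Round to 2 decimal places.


EU = sum(p_i * v_i)
0.158 * -66 = -10.428
0.316 * 66 = 20.856
0.316 * -46 = -14.536
0.21 * 169 = 35.49
EU = -10.428 + 20.856 + -14.536 + 35.49
= 31.38


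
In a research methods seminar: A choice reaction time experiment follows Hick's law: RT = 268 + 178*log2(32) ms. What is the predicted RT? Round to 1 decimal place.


RT = 268 + 178 * log2(32)
log2(32) = 5.0
RT = 268 + 178 * 5.0
= 268 + 890.0
= 1158.0 ms


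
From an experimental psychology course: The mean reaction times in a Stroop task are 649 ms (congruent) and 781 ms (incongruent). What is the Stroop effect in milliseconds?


Stroop effect = RT(incongruent) - RT(congruent)
= 781 - 649
= 132 ms


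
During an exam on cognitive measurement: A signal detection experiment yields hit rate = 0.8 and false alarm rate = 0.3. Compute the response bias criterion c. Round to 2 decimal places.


c = -0.5 * (z(HR) + z(FAR))
z(0.8) = 0.8416
z(0.3) = -0.5244
c = -0.5 * (0.8416 + -0.5244)
= -0.5 * 0.3172
= -0.16


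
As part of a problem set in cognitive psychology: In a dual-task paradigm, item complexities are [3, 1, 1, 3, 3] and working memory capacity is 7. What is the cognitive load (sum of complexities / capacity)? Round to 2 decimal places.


Total complexity = 3 + 1 + 1 + 3 + 3 = 11
Load = total / capacity = 11 / 7
= 1.57


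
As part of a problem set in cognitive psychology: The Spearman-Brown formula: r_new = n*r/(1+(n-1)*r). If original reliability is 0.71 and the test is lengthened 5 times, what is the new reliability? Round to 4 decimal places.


r_new = n*r / (1 + (n-1)*r)
Numerator = 5 * 0.71 = 3.55
Denominator = 1 + 4 * 0.71 = 3.84
r_new = 3.55 / 3.84
= 0.9245


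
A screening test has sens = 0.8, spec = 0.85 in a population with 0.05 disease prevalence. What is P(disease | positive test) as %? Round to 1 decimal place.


PPV = (sens * prev) / (sens * prev + (1-spec) * (1-prev))
Numerator = 0.8 * 0.05 = 0.04
P(positive and no disease) = (1 - spec) * (1 - prev) = (1 - 0.85) * (1 - 0.05) = 0.1425
Denominator = 0.04 + 0.1425 = 0.1825
PPV = 0.04 / 0.1825 = 0.219178
As percentage = 21.9


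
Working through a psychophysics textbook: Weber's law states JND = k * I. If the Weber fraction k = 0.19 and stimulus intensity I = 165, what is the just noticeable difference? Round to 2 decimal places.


JND = k * I
JND = 0.19 * 165
= 31.35


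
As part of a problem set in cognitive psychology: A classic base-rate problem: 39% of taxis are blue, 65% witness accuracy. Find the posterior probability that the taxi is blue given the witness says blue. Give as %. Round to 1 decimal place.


P(blue | says blue) = P(says blue | blue)*P(blue) / [P(says blue | blue)*P(blue) + P(says blue | not blue)*P(not blue)]
Numerator = 0.65 * 0.39 = 0.2535
False identification = 0.35 * 0.61 = 0.2135
P = 0.2535 / (0.2535 + 0.2135)
= 0.2535 / 0.467
As percentage = 54.3


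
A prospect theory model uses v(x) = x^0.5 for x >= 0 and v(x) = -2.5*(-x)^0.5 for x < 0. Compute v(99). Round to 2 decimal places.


Since x = 99 >= 0, use v(x) = x^0.5
99^0.5 = 9.9499
v(99) = 9.95


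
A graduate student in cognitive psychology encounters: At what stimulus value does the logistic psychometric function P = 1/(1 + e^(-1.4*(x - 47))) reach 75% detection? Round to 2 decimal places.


At P = 0.75: 0.75 = 1/(1 + e^(-k*(x-x0)))
Solving: e^(-k*(x-x0)) = 1/3
x = x0 + ln(3)/k
ln(3) = 1.0986
x = 47 + 1.0986/1.4
= 47 + 0.7847
= 47.78


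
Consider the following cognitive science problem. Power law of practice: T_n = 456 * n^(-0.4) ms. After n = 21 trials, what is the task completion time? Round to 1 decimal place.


T_n = 456 * 21^(-0.4)
21^(-0.4) = 0.295878
T_n = 456 * 0.295878
= 134.9 ms


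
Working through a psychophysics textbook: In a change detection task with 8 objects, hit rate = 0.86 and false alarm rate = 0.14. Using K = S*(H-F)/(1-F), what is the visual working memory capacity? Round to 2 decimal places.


K = S * (H - F) / (1 - F)
H - F = 0.72
1 - F = 0.86
K = 8 * 0.72 / 0.86
= 6.70


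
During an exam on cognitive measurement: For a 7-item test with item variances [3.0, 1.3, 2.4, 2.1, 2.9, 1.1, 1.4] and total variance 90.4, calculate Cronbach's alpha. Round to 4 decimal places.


alpha = (k/(k-1)) * (1 - sum(s_i^2)/s_total^2)
sum(item variances) = 14.2
k/(k-1) = 7/6 = 1.166667
1 - 14.2/90.4 = 1 - 0.15708 = 0.84292
alpha = 1.166667 * 0.84292
= 0.9834


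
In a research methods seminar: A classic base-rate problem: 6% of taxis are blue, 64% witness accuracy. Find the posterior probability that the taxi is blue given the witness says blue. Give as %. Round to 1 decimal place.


P(blue | says blue) = P(says blue | blue)*P(blue) / [P(says blue | blue)*P(blue) + P(says blue | not blue)*P(not blue)]
Numerator = 0.64 * 0.06 = 0.0384
False identification = 0.36 * 0.94 = 0.3384
P = 0.0384 / (0.0384 + 0.3384)
= 0.0384 / 0.3768
As percentage = 10.2


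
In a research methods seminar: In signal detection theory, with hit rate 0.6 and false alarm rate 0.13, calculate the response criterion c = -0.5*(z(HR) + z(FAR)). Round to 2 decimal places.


c = -0.5 * (z(HR) + z(FAR))
z(0.6) = 0.2533
z(0.13) = -1.1264
c = -0.5 * (0.2533 + -1.1264)
= -0.5 * -0.8731
= 0.44


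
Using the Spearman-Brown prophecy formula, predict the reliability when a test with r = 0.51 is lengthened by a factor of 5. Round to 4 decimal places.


r_new = n*r / (1 + (n-1)*r)
Numerator = 5 * 0.51 = 2.55
Denominator = 1 + 4 * 0.51 = 3.04
r_new = 2.55 / 3.04
= 0.8388


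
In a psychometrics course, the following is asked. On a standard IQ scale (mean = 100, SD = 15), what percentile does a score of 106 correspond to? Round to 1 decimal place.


z = (IQ - mean) / SD
z = (106 - 100) / 15 = 0.4
Percentile = Phi(0.4) * 100
Phi(0.4) = 0.655422
= 65.5


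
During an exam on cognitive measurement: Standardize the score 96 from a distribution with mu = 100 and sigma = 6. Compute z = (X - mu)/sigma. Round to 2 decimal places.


z = (X - mu) / sigma
= (96 - 100) / 6
= -4 / 6
= -0.67


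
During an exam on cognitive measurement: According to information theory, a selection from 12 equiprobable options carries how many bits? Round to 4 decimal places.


H = log2(n)
H = log2(12)
= 3.5850


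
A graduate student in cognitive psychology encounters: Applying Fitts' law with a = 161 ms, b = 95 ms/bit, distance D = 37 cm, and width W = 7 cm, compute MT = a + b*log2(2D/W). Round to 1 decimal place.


MT = 161 + 95 * log2(2*37/7)
2D/W = 10.571429
log2(10.571429) = 3.4021
MT = 161 + 95 * 3.4021
= 484.2 ms


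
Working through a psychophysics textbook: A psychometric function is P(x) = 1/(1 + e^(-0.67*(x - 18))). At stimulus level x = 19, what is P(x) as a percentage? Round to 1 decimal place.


P(x) = 1/(1 + e^(-0.67*(19 - 18)))
Exponent = -0.67 * 1 = -0.67
e^(-0.67) = 0.511709
P = 1/(1 + 0.511709) = 0.661503
Percentage = 66.2


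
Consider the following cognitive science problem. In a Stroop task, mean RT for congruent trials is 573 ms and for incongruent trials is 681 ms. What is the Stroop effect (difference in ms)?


Stroop effect = RT(incongruent) - RT(congruent)
= 681 - 573
= 108 ms


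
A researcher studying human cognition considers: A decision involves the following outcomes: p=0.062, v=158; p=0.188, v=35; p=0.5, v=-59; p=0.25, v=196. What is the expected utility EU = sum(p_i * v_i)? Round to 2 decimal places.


EU = sum(p_i * v_i)
0.062 * 158 = 9.796
0.188 * 35 = 6.58
0.5 * -59 = -29.5
0.25 * 196 = 49.0
EU = 9.796 + 6.58 + -29.5 + 49.0
= 35.88


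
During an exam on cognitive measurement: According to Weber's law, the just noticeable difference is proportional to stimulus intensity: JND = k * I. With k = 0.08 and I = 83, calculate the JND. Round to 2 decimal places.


JND = k * I
JND = 0.08 * 83
= 6.64


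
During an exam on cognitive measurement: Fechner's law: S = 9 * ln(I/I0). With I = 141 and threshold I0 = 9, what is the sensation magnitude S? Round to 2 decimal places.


S = 9 * ln(141/9)
I/I0 = 15.666667
ln(15.666667) = 2.7515
S = 9 * 2.7515
= 24.76


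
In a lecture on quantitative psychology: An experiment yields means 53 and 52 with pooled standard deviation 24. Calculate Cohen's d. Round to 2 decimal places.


Cohen's d = (M1 - M2) / S_pooled
= (53 - 52) / 24
= 1 / 24
= 0.04


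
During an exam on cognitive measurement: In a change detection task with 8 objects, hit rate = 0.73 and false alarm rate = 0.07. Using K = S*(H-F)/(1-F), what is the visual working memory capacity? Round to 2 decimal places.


K = S * (H - F) / (1 - F)
H - F = 0.66
1 - F = 0.93
K = 8 * 0.66 / 0.93
= 5.68


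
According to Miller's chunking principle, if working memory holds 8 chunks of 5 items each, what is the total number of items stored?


Total items = chunks * items_per_chunk
= 8 * 5
= 40


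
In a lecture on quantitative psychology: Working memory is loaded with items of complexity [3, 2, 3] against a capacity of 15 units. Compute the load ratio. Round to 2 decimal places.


Total complexity = 3 + 2 + 3 = 8
Load = total / capacity = 8 / 15
= 0.53


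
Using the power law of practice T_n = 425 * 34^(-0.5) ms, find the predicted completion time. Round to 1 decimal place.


T_n = 425 * 34^(-0.5)
34^(-0.5) = 0.171499
T_n = 425 * 0.171499
= 72.9 ms


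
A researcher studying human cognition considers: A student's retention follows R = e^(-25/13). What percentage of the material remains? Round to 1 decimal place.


R = e^(-t/S)
-t/S = -25/13 = -1.923077
R = e^(-1.923077) = 0.146157
Percentage = 0.146157 * 100
= 14.6


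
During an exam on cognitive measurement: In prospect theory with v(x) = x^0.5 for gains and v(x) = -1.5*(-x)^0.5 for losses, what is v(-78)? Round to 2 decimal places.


Since x = -78 < 0, use v(x) = -lambda*(-x)^alpha
(-x) = 78
78^0.5 = 8.8318
v(-78) = -1.5 * 8.8318
= -13.25


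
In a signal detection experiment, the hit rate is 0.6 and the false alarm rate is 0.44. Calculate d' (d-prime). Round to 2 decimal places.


d' = z(HR) - z(FAR)
z(0.6) = 0.2533
z(0.44) = -0.151
d' = 0.2533 - -0.151
= 0.40


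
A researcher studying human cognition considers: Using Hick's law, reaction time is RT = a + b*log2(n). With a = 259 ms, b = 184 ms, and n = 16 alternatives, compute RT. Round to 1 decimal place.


RT = 259 + 184 * log2(16)
log2(16) = 4.0
RT = 259 + 184 * 4.0
= 259 + 736.0
= 995.0 ms


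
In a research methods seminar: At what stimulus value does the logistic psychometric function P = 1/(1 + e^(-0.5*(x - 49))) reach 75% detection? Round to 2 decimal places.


At P = 0.75: 0.75 = 1/(1 + e^(-k*(x-x0)))
Solving: e^(-k*(x-x0)) = 1/3
x = x0 + ln(3)/k
ln(3) = 1.0986
x = 49 + 1.0986/0.5
= 49 + 2.1972
= 51.20


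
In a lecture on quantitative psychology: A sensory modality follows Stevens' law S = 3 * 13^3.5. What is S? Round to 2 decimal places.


S = 3 * 13^3.5
13^3.5 = 7921.3962
S = 3 * 7921.3962
= 23764.19


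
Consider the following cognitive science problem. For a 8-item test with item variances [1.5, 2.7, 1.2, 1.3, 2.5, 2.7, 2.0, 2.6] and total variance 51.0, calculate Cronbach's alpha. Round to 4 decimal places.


alpha = (k/(k-1)) * (1 - sum(s_i^2)/s_total^2)
sum(item variances) = 16.5
k/(k-1) = 8/7 = 1.142857
1 - 16.5/51.0 = 1 - 0.323529 = 0.676471
alpha = 1.142857 * 0.676471
= 0.7731


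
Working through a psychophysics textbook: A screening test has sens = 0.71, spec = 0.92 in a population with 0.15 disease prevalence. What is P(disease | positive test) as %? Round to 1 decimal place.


PPV = (sens * prev) / (sens * prev + (1-spec) * (1-prev))
Numerator = 0.71 * 0.15 = 0.1065
P(positive and no disease) = (1 - spec) * (1 - prev) = (1 - 0.92) * (1 - 0.15) = 0.068
Denominator = 0.1065 + 0.068 = 0.1745
PPV = 0.1065 / 0.1745 = 0.610315
As percentage = 61.0


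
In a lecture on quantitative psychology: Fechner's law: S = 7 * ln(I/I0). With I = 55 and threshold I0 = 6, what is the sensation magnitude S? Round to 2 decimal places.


S = 7 * ln(55/6)
I/I0 = 9.166667
ln(9.166667) = 2.2156
S = 7 * 2.2156
= 15.51


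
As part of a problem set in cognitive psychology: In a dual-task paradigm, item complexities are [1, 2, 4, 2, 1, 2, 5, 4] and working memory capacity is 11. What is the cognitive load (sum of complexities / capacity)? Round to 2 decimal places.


Total complexity = 1 + 2 + 4 + 2 + 1 + 2 + 5 + 4 = 21
Load = total / capacity = 21 / 11
= 1.91


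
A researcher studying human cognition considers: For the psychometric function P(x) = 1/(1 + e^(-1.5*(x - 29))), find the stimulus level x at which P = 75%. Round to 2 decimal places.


At P = 0.75: 0.75 = 1/(1 + e^(-k*(x-x0)))
Solving: e^(-k*(x-x0)) = 1/3
x = x0 + ln(3)/k
ln(3) = 1.0986
x = 29 + 1.0986/1.5
= 29 + 0.7324
= 29.73


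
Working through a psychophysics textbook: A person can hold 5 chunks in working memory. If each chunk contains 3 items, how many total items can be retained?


Total items = chunks * items_per_chunk
= 5 * 3
= 15


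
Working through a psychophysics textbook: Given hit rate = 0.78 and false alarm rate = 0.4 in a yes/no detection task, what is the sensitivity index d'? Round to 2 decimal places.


d' = z(HR) - z(FAR)
z(0.78) = 0.7722
z(0.4) = -0.2533
d' = 0.7722 - -0.2533
= 1.03


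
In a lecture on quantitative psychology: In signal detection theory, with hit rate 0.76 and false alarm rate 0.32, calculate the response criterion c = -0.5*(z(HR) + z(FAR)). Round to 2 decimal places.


c = -0.5 * (z(HR) + z(FAR))
z(0.76) = 0.7063
z(0.32) = -0.4677
c = -0.5 * (0.7063 + -0.4677)
= -0.5 * 0.2386
= -0.12


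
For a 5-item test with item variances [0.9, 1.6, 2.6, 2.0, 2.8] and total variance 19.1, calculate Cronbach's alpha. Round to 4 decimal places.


alpha = (k/(k-1)) * (1 - sum(s_i^2)/s_total^2)
sum(item variances) = 9.9
k/(k-1) = 5/4 = 1.25
1 - 9.9/19.1 = 1 - 0.518325 = 0.481675
alpha = 1.25 * 0.481675
= 0.6021


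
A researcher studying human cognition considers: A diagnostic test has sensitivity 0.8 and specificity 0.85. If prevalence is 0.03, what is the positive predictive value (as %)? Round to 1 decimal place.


PPV = (sens * prev) / (sens * prev + (1-spec) * (1-prev))
Numerator = 0.8 * 0.03 = 0.024
P(positive and no disease) = (1 - spec) * (1 - prev) = (1 - 0.85) * (1 - 0.03) = 0.1455
Denominator = 0.024 + 0.1455 = 0.1695
PPV = 0.024 / 0.1695 = 0.141593
As percentage = 14.2


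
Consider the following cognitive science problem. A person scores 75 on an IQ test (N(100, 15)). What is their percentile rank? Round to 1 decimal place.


z = (IQ - mean) / SD
z = (75 - 100) / 15 = -1.6667
Percentile = Phi(-1.6667) * 100
Phi(-1.6667) = 0.047787
= 4.8


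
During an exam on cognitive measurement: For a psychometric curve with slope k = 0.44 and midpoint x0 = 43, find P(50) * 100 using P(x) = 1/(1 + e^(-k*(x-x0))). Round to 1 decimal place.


P(x) = 1/(1 + e^(-0.44*(50 - 43)))
Exponent = -0.44 * 7 = -3.08
e^(-3.08) = 0.045959
P = 1/(1 + 0.045959) = 0.95606
Percentage = 95.6


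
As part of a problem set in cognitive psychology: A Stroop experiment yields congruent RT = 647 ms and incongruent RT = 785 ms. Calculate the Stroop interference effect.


Stroop effect = RT(incongruent) - RT(congruent)
= 785 - 647
= 138 ms


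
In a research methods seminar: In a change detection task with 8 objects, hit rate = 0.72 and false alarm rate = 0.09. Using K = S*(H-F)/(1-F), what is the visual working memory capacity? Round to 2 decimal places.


K = S * (H - F) / (1 - F)
H - F = 0.63
1 - F = 0.91
K = 8 * 0.63 / 0.91
= 5.54


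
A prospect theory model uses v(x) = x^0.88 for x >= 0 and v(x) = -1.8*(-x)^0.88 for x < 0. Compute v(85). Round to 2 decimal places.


Since x = 85 >= 0, use v(x) = x^0.88
85^0.88 = 49.8757
v(85) = 49.88


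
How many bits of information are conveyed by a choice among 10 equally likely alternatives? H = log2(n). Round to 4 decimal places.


H = log2(n)
H = log2(10)
= 3.3219


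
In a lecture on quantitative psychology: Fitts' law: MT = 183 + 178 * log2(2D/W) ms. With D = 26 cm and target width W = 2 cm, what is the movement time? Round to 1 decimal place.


MT = 183 + 178 * log2(2*26/2)
2D/W = 26.0
log2(26.0) = 4.7004
MT = 183 + 178 * 4.7004
= 1019.7 ms
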